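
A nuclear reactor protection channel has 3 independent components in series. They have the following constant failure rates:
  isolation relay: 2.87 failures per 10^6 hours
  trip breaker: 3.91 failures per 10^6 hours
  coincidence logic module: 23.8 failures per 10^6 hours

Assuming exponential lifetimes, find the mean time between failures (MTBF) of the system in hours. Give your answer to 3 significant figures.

Series of exponential components: λ_sys = Σ λ_i
λ_sys = 0.00000287 + 0.00000391 + 0.0000238 = 3.0580e-05 /h
MTBF = 1 / λ_sys = 32700 h

32700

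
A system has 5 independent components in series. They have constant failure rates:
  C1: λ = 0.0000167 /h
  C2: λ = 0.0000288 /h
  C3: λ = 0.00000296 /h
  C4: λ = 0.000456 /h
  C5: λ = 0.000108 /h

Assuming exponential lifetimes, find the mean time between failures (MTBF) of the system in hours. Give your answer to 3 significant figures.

Series of exponential components: λ_sys = Σ λ_i
λ_sys = 0.0000167 + 0.0000288 + 0.00000296 + 0.000456 + 0.000108 = 6.1246e-04 /h
MTBF = 1 / λ_sys = 1630 h

1630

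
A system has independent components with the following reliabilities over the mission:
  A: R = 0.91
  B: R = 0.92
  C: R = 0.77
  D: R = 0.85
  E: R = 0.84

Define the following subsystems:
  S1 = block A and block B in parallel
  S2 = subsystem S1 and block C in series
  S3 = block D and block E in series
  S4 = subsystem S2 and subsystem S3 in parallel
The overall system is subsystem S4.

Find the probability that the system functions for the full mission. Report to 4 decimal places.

0.9326

Parallel (A and B): 1 − (1 − 0.910000)(1 − 0.920000) = 0.992800
Series ([0.992800] and C): 0.992800 × 0.770000 = 0.764456
Series (D and E): 0.850000 × 0.840000 = 0.714000
Parallel ([0.764456] and [0.714000]): 1 − (1 − 0.764456)(1 − 0.714000) = 0.9326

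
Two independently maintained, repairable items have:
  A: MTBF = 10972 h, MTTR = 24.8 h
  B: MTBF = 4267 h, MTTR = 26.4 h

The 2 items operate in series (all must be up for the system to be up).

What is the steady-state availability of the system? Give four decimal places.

A(A) = MTBF/(MTBF+MTTR) = 10972/(10972+24.8) = 0.997745
A(B) = MTBF/(MTBF+MTTR) = 4267/(4267+26.4) = 0.993851
Series availability: 0.997745 × 0.993851 = 0.9916

0.9916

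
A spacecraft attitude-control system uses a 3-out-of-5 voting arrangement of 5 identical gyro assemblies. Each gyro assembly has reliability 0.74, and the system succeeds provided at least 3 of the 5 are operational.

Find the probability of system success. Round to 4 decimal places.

0.8857

R = Σ_{i=3}^{5} C(5,i) p^i (1−p)^{5−i} with p = 0.74
C(5,3)·0.74^3·0.26^2 = 0.273931
C(5,4)·0.74^4·0.26^1 = 0.389825
C(5,5)·0.74^5·0.26^0 = 0.221901
Sum = 0.8857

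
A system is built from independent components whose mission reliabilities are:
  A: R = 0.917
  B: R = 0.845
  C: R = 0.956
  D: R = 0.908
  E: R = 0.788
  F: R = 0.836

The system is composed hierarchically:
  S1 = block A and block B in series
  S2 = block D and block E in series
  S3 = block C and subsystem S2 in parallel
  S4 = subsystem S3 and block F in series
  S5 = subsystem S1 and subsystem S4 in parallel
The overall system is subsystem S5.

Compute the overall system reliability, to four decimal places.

0.9607

Series (A and B): 0.917000 × 0.845000 = 0.774865
Series (D and E): 0.908000 × 0.788000 = 0.715504
Parallel (C and [0.715504]): 1 − (1 − 0.956000)(1 − 0.715504) = 0.987482
Series ([0.987482] and F): 0.987482 × 0.836000 = 0.825535
Parallel ([0.774865] and [0.825535]): 1 − (1 − 0.774865)(1 − 0.825535) = 0.9607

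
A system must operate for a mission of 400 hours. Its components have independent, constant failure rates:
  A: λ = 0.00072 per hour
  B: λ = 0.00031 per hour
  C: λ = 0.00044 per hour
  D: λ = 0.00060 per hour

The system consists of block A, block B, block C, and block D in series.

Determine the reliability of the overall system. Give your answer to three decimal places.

0.437

R(A) = exp(−0.00072 × 400) = 0.74976
R(B) = exp(−0.00031 × 400) = 0.88338
R(C) = exp(−0.00044 × 400) = 0.83862
R(D) = exp(−0.00060 × 400) = 0.78663
Series (A, B, C, and D): 0.74976 × 0.88338 × 0.83862 × 0.78663 = 0.437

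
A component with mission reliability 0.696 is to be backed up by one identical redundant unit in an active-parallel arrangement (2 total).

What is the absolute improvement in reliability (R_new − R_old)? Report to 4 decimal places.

R_before = 0.696
R_after = 1 − (1 − 0.696)^2 = 0.9076
ΔR = 0.9076 − 0.696 = 0.2116

0.2116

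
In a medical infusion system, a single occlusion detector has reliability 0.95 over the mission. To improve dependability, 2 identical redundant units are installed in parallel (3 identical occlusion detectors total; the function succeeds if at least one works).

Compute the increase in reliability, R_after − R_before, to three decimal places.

R_before = 0.95
R_after = 1 − (1 − 0.95)^3 = 1.000
ΔR = 1.000 − 0.95 = 0.050

0.050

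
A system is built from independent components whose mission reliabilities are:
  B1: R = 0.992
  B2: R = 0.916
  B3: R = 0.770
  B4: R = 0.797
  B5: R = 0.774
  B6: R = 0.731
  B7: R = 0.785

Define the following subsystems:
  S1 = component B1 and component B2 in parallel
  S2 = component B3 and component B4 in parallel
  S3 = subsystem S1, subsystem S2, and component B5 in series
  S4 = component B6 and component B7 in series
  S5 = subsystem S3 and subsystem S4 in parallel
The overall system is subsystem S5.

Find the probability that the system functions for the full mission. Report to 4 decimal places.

0.8881

Parallel (B1 and B2): 1 − (1 − 0.992000)(1 − 0.916000) = 0.999328
Parallel (B3 and B4): 1 − (1 − 0.770000)(1 − 0.797000) = 0.953310
Series ([0.999328], [0.953310], and B5): 0.999328 × 0.953310 × 0.774000 = 0.737366
Series (B6 and B7): 0.731000 × 0.785000 = 0.573835
Parallel ([0.737366] and [0.573835]): 1 − (1 − 0.737366)(1 − 0.573835) = 0.8881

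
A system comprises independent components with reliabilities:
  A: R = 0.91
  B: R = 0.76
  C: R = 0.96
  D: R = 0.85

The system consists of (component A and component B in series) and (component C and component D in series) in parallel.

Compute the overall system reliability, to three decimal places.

0.943

Series (A and B): 0.91000 × 0.76000 = 0.69160
Series (C and D): 0.96000 × 0.85000 = 0.81600
Parallel ([0.69160] and [0.81600]): 1 − (1 − 0.69160)(1 − 0.81600) = 0.943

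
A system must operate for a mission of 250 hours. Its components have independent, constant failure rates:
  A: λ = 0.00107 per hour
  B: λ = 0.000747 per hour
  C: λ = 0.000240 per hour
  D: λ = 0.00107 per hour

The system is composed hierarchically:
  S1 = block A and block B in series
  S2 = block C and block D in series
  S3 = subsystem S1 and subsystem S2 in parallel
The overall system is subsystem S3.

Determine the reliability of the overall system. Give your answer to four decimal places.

0.8980

R(A) = exp(−0.00107 × 250) = 0.765290
R(B) = exp(−0.000747 × 250) = 0.829651
R(C) = exp(−0.000240 × 250) = 0.941765
R(D) = exp(−0.00107 × 250) = 0.765290
Series (A and B): 0.765290 × 0.829651 = 0.634924
Series (C and D): 0.941765 × 0.765290 = 0.720723
Parallel ([0.634924] and [0.720723]): 1 − (1 − 0.634924)(1 − 0.720723) = 0.8980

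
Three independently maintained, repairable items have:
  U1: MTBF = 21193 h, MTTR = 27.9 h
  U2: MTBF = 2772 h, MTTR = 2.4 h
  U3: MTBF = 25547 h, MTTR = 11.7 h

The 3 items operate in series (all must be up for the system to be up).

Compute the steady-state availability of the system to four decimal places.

0.9974

A(U1) = MTBF/(MTBF+MTTR) = 21193/(21193+27.9) = 0.998685
A(U2) = MTBF/(MTBF+MTTR) = 2772/(2772+2.4) = 0.999135
A(U3) = MTBF/(MTBF+MTTR) = 25547/(25547+11.7) = 0.999542
Series availability: 0.998685 × 0.999135 × 0.999542 = 0.9974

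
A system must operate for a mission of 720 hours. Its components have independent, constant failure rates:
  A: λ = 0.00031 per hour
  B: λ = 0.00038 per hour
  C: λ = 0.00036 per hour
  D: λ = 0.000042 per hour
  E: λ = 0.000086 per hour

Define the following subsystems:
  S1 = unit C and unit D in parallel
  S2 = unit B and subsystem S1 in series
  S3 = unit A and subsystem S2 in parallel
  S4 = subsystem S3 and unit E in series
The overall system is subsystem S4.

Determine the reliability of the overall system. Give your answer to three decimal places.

0.894

R(A) = exp(−0.00031 × 720) = 0.79995
R(B) = exp(−0.00038 × 720) = 0.76064
R(C) = exp(−0.00036 × 720) = 0.77167
R(D) = exp(−0.000042 × 720) = 0.97021
R(E) = exp(−0.000086 × 720) = 0.93996
Parallel (C and D): 1 − (1 − 0.77167)(1 − 0.97021) = 0.99320
Series (B and [0.99320]): 0.76064 × 0.99320 = 0.75547
Parallel (A and [0.75547]): 1 − (1 − 0.79995)(1 − 0.75547) = 0.95108
Series ([0.95108] and E): 0.95108 × 0.93996 = 0.894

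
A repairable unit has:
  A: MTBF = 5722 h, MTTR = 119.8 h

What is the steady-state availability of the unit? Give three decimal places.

0.979

A(A) = MTBF/(MTBF+MTTR) = 5722/(5722+119.8) = 0.979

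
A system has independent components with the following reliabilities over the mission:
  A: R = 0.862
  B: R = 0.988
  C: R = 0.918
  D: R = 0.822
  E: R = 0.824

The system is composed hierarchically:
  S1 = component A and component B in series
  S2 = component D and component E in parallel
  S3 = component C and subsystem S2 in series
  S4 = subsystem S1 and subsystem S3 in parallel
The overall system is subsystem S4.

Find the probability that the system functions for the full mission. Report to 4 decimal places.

Series (A and B): 0.862000 × 0.988000 = 0.851656
Parallel (D and E): 1 − (1 − 0.822000)(1 − 0.824000) = 0.968672
Series (C and [0.968672]): 0.918000 × 0.968672 = 0.889241
Parallel ([0.851656] and [0.889241]): 1 − (1 − 0.851656)(1 − 0.889241) = 0.9836

0.9836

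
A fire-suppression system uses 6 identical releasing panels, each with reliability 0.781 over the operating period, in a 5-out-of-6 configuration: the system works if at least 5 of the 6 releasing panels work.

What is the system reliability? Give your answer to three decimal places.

0.609

R = Σ_{i=5}^{6} C(6,i) p^i (1−p)^{6−i} with p = 0.781
C(6,5)·0.781^5·0.219^1 = 0.38181
C(6,6)·0.781^6·0.219^0 = 0.22694
Sum = 0.609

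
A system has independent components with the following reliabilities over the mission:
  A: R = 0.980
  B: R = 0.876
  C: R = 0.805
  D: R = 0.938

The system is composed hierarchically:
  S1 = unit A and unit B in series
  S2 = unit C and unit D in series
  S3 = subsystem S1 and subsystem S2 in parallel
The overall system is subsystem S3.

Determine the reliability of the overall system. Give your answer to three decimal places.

0.965

Series (A and B): 0.98000 × 0.87600 = 0.85848
Series (C and D): 0.80500 × 0.93800 = 0.75509
Parallel ([0.85848] and [0.75509]): 1 − (1 − 0.85848)(1 − 0.75509) = 0.965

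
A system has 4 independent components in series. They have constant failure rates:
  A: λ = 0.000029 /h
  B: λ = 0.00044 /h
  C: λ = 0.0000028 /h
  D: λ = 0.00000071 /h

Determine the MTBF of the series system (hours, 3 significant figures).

2120

Series of exponential components: λ_sys = Σ λ_i
λ_sys = 0.000029 + 0.00044 + 0.0000028 + 0.00000071 = 4.7251e-04 /h
MTBF = 1 / λ_sys = 2120 h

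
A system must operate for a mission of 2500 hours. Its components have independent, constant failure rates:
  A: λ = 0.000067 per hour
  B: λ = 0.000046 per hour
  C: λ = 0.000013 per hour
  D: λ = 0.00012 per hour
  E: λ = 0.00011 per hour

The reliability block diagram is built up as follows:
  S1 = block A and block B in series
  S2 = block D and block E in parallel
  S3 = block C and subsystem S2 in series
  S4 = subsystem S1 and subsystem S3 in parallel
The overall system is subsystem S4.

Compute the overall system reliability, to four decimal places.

0.9773

R(A) = exp(−0.000067 × 2500) = 0.845777
R(B) = exp(−0.000046 × 2500) = 0.891366
R(C) = exp(−0.000013 × 2500) = 0.968022
R(D) = exp(−0.00012 × 2500) = 0.740818
R(E) = exp(−0.00011 × 2500) = 0.759572
Series (A and B): 0.845777 × 0.891366 = 0.753897
Parallel (D and E): 1 − (1 − 0.740818)(1 − 0.759572) = 0.937685
Series (C and [0.937685]): 0.968022 × 0.937685 = 0.907700
Parallel ([0.753897] and [0.907700]): 1 − (1 − 0.753897)(1 − 0.907700) = 0.9773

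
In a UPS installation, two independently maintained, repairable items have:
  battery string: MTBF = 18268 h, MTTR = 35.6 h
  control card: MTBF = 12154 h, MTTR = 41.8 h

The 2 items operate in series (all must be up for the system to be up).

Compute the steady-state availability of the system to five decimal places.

A(battery string) = MTBF/(MTBF+MTTR) = 18268/(18268+35.6) = 0.998055
A(control card) = MTBF/(MTBF+MTTR) = 12154/(12154+41.8) = 0.996573
Series availability: 0.998055 × 0.996573 = 0.99463

0.99463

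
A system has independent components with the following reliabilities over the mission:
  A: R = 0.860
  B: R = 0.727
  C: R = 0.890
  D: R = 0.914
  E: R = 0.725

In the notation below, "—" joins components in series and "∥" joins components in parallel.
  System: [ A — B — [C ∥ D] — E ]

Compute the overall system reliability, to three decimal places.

0.449

Parallel (C and D): 1 − (1 − 0.89000)(1 − 0.91400) = 0.99054
Series (A, B, [0.99054], and E): 0.86000 × 0.72700 × 0.99054 × 0.72500 = 0.449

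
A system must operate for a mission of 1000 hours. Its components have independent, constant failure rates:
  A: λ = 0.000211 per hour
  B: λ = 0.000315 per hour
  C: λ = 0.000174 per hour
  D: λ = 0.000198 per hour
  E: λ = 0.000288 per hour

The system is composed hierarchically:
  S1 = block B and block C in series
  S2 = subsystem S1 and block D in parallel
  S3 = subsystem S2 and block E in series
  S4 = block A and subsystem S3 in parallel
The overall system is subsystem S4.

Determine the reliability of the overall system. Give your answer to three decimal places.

0.942

R(A) = exp(−0.000211 × 1000) = 0.80977
R(B) = exp(−0.000315 × 1000) = 0.72979
R(C) = exp(−0.000174 × 1000) = 0.84030
R(D) = exp(−0.000198 × 1000) = 0.82037
R(E) = exp(−0.000288 × 1000) = 0.74976
Series (B and C): 0.72979 × 0.84030 = 0.61324
Parallel ([0.61324] and D): 1 − (1 − 0.61324)(1 − 0.82037) = 0.93053
Series ([0.93053] and E): 0.93053 × 0.74976 = 0.69767
Parallel (A and [0.69767]): 1 − (1 − 0.80977)(1 − 0.69767) = 0.942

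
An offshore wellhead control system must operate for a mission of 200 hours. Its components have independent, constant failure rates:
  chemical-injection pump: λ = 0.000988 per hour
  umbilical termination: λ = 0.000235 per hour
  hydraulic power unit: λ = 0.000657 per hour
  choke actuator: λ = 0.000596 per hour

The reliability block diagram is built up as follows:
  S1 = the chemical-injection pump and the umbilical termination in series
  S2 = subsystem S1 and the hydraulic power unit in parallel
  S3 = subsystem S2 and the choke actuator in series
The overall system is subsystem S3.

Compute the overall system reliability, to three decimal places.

R(chemical-injection pump) = exp(−0.000988 × 200) = 0.82070
R(umbilical termination) = exp(−0.000235 × 200) = 0.95409
R(hydraulic power unit) = exp(−0.000657 × 200) = 0.87687
R(choke actuator) = exp(−0.000596 × 200) = 0.88763
Series (chemical-injection pump and umbilical termination): 0.82070 × 0.95409 = 0.78302
Parallel ([0.78302] and hydraulic power unit): 1 − (1 − 0.78302)(1 − 0.87687) = 0.97328
Series ([0.97328] and choke actuator): 0.97328 × 0.88763 = 0.864

0.864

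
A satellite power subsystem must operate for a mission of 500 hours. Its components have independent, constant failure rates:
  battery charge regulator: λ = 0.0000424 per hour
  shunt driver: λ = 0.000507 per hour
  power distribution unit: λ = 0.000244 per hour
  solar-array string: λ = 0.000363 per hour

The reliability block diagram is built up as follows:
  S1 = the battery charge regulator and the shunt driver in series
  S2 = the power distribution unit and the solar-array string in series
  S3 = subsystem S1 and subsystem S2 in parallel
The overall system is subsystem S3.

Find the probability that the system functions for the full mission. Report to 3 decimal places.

0.937

R(battery charge regulator) = exp(−0.0000424 × 500) = 0.97902
R(shunt driver) = exp(−0.000507 × 500) = 0.77608
R(power distribution unit) = exp(−0.000244 × 500) = 0.88515
R(solar-array string) = exp(−0.000363 × 500) = 0.83402
Series (battery charge regulator and shunt driver): 0.97902 × 0.77608 = 0.75980
Series (power distribution unit and solar-array string): 0.88515 × 0.83402 = 0.73823
Parallel ([0.75980] and [0.73823]): 1 − (1 − 0.75980)(1 − 0.73823) = 0.937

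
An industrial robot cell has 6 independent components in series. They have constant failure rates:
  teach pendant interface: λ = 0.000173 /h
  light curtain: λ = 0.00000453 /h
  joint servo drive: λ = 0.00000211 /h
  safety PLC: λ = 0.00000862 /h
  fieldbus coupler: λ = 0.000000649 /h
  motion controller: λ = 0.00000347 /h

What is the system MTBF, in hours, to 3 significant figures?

Series of exponential components: λ_sys = Σ λ_i
λ_sys = 0.000173 + 0.00000453 + 0.00000211 + 0.00000862 + 0.000000649 + 0.00000347 = 1.9238e-04 /h
MTBF = 1 / λ_sys = 5200 h

5200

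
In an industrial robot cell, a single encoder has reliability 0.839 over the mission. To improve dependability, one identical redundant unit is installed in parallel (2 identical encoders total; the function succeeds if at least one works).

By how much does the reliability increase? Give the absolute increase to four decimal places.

R_before = 0.839
R_after = 1 − (1 − 0.839)^2 = 0.9741
ΔR = 0.9741 − 0.839 = 0.1351

0.1351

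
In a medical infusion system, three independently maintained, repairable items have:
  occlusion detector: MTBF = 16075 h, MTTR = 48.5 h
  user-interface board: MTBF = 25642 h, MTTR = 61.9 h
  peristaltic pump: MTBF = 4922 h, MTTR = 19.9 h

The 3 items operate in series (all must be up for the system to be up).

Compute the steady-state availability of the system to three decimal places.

A(occlusion detector) = MTBF/(MTBF+MTTR) = 16075/(16075+48.5) = 0.996992
A(user-interface board) = MTBF/(MTBF+MTTR) = 25642/(25642+61.9) = 0.997592
A(peristaltic pump) = MTBF/(MTBF+MTTR) = 4922/(4922+19.9) = 0.995973
Series availability: 0.996992 × 0.997592 × 0.995973 = 0.991

0.991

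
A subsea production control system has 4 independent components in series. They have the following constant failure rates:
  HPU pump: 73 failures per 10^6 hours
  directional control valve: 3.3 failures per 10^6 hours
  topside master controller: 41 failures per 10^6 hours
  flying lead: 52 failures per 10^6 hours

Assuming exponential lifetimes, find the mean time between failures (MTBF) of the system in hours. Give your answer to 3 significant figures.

Series of exponential components: λ_sys = Σ λ_i
λ_sys = 0.000073 + 0.0000033 + 0.000041 + 0.000052 = 1.6930e-04 /h
MTBF = 1 / λ_sys = 5910 h

5910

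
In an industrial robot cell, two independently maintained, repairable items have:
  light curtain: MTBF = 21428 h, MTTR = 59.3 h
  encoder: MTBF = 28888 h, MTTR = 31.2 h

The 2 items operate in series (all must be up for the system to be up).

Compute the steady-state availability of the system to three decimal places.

0.996

A(light curtain) = MTBF/(MTBF+MTTR) = 21428/(21428+59.3) = 0.997240
A(encoder) = MTBF/(MTBF+MTTR) = 28888/(28888+31.2) = 0.998921
Series availability: 0.997240 × 0.998921 = 0.996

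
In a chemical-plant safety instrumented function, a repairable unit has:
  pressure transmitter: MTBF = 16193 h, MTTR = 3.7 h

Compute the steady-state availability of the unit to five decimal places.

A(pressure transmitter) = MTBF/(MTBF+MTTR) = 16193/(16193+3.7) = 0.99977

0.99977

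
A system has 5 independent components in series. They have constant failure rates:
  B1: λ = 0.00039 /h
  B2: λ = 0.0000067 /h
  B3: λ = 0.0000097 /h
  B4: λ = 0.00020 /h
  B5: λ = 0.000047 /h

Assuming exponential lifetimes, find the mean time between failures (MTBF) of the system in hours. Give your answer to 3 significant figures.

Series of exponential components: λ_sys = Σ λ_i
λ_sys = 0.00039 + 0.0000067 + 0.0000097 + 0.00020 + 0.000047 = 6.5340e-04 /h
MTBF = 1 / λ_sys = 1530 h

1530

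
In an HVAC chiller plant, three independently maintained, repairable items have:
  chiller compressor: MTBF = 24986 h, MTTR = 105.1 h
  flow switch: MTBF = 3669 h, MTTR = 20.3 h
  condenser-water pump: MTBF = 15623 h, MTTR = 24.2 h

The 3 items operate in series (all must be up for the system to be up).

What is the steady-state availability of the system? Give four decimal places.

0.9888

A(chiller compressor) = MTBF/(MTBF+MTTR) = 24986/(24986+105.1) = 0.995811
A(flow switch) = MTBF/(MTBF+MTTR) = 3669/(3669+20.3) = 0.994498
A(condenser-water pump) = MTBF/(MTBF+MTTR) = 15623/(15623+24.2) = 0.998453
Series availability: 0.995811 × 0.994498 × 0.998453 = 0.9888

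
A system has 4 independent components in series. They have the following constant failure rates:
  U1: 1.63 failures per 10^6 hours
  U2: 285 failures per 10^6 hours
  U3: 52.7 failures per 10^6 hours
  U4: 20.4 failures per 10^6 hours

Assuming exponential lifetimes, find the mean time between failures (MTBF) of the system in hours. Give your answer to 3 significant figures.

Series of exponential components: λ_sys = Σ λ_i
λ_sys = 0.00000163 + 0.000285 + 0.0000527 + 0.0000204 = 3.5973e-04 /h
MTBF = 1 / λ_sys = 2780 h

2780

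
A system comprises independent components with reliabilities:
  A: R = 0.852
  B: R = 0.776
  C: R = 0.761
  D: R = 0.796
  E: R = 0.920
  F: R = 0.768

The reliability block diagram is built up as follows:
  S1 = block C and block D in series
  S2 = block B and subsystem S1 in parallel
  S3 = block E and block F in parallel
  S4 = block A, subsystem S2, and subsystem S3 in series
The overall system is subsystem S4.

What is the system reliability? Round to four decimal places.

0.7623

Series (C and D): 0.761000 × 0.796000 = 0.605756
Parallel (B and [0.605756]): 1 − (1 − 0.776000)(1 − 0.605756) = 0.911689
Parallel (E and F): 1 − (1 − 0.920000)(1 − 0.768000) = 0.981440
Series (A, [0.911689], and [0.981440]): 0.852000 × 0.911689 × 0.981440 = 0.7623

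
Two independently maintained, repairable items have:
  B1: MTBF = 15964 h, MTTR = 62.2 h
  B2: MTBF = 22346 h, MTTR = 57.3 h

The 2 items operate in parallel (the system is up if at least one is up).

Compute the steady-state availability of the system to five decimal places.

0.99999

A(B1) = MTBF/(MTBF+MTTR) = 15964/(15964+62.2) = 0.996119
A(B2) = MTBF/(MTBF+MTTR) = 22346/(22346+57.3) = 0.997442
Parallel availability: 1 − (1 − 0.996119)(1 − 0.997442) = 0.99999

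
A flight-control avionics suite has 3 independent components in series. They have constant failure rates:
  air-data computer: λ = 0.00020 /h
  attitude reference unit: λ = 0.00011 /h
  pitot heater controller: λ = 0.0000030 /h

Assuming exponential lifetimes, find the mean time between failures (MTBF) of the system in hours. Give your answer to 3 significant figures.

Series of exponential components: λ_sys = Σ λ_i
λ_sys = 0.00020 + 0.00011 + 0.0000030 = 3.1300e-04 /h
MTBF = 1 / λ_sys = 3190 h

3190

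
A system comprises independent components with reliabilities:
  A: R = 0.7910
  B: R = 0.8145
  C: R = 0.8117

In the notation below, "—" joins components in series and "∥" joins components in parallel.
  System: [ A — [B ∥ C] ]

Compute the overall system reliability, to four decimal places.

Parallel (B and C): 1 − (1 − 0.814500)(1 − 0.811700) = 0.965070
Series (A and [0.965070]): 0.791000 × 0.965070 = 0.7634

0.7634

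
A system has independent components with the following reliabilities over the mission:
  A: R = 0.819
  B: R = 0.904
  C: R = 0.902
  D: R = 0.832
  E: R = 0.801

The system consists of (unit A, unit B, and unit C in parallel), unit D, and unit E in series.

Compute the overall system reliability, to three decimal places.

0.665

Parallel (A, B, and C): 1 − (1 − 0.81900)(1 − 0.90400)(1 − 0.90200) = 0.99830
Series ([0.99830], D, and E): 0.99830 × 0.83200 × 0.80100 = 0.665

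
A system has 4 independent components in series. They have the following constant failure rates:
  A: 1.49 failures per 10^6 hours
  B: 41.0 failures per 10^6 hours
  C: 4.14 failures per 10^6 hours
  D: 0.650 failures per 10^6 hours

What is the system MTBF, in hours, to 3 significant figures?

21200

Series of exponential components: λ_sys = Σ λ_i
λ_sys = 0.00000149 + 0.0000410 + 0.00000414 + 0.000000650 = 4.7280e-05 /h
MTBF = 1 / λ_sys = 21200 h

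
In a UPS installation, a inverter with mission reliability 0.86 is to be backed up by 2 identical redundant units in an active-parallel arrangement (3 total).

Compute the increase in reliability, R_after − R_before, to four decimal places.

0.1373

R_before = 0.86
R_after = 1 − (1 − 0.86)^3 = 0.9973
ΔR = 0.9973 − 0.86 = 0.1373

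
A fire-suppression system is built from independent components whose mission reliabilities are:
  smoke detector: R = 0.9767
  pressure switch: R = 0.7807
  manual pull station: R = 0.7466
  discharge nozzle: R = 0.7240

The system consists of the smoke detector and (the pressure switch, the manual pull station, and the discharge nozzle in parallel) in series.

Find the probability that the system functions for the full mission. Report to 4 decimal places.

0.9617

Parallel (pressure switch, manual pull station, and discharge nozzle): 1 − (1 − 0.780700)(1 − 0.746600)(1 − 0.724000) = 0.984663
Series (smoke detector and [0.984663]): 0.976700 × 0.984663 = 0.9617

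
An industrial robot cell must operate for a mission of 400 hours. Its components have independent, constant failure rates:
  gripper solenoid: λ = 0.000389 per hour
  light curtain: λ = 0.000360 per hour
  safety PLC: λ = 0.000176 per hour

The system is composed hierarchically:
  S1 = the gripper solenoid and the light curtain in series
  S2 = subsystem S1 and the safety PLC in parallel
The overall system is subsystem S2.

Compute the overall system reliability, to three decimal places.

0.982

R(gripper solenoid) = exp(−0.000389 × 400) = 0.85590
R(light curtain) = exp(−0.000360 × 400) = 0.86589
R(safety PLC) = exp(−0.000176 × 400) = 0.93202
Series (gripper solenoid and light curtain): 0.85590 × 0.86589 = 0.74112
Parallel ([0.74112] and safety PLC): 1 − (1 − 0.74112)(1 − 0.93202) = 0.982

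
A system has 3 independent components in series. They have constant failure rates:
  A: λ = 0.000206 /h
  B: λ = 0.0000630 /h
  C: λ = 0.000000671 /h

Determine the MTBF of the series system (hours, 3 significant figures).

Series of exponential components: λ_sys = Σ λ_i
λ_sys = 0.000206 + 0.0000630 + 0.000000671 = 2.6967e-04 /h
MTBF = 1 / λ_sys = 3710 h

3710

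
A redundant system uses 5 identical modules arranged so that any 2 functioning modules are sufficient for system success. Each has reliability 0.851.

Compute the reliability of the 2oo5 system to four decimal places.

R = Σ_{i=2}^{5} C(5,i) p^i (1−p)^{5−i} with p = 0.851
C(5,2)·0.851^2·0.149^3 = 0.023956
C(5,3)·0.851^3·0.149^2 = 0.136824
C(5,4)·0.851^4·0.149^1 = 0.390728
C(5,5)·0.851^5·0.149^0 = 0.446321
Sum = 0.9978

0.9978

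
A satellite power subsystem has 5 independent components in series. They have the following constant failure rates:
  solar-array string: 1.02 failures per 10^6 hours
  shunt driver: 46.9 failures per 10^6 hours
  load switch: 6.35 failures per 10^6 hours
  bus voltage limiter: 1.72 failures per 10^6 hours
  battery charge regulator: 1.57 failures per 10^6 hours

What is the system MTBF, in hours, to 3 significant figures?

17400

Series of exponential components: λ_sys = Σ λ_i
λ_sys = 0.00000102 + 0.0000469 + 0.00000635 + 0.00000172 + 0.00000157 = 5.7560e-05 /h
MTBF = 1 / λ_sys = 17400 h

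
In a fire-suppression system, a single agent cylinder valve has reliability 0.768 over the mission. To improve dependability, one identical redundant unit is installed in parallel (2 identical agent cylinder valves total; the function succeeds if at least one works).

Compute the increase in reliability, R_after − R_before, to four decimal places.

R_before = 0.768
R_after = 1 − (1 − 0.768)^2 = 0.9462
ΔR = 0.9462 − 0.768 = 0.1782

0.1782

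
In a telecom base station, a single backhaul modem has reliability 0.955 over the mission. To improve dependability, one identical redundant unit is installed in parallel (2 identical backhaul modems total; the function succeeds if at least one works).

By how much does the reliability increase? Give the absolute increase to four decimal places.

R_before = 0.955
R_after = 1 − (1 − 0.955)^2 = 0.9980
ΔR = 0.9980 − 0.955 = 0.0430

0.0430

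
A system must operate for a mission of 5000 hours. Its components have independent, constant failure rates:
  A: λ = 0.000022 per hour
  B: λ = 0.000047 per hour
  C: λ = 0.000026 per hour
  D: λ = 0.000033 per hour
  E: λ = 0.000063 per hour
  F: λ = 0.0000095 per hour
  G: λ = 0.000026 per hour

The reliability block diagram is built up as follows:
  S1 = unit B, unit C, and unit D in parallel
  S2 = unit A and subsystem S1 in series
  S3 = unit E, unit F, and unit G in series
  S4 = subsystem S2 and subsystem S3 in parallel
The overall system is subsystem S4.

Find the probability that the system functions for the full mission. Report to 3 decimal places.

R(A) = exp(−0.000022 × 5000) = 0.89583
R(B) = exp(−0.000047 × 5000) = 0.79057
R(C) = exp(−0.000026 × 5000) = 0.87810
R(D) = exp(−0.000033 × 5000) = 0.84789
R(E) = exp(−0.000063 × 5000) = 0.72979
R(F) = exp(−0.0000095 × 5000) = 0.95361
R(G) = exp(−0.000026 × 5000) = 0.87810
Parallel (B, C, and D): 1 − (1 − 0.79057)(1 − 0.87810)(1 − 0.84789) = 0.99612
Series (A and [0.99612]): 0.89583 × 0.99612 = 0.89235
Series (E, F, and G): 0.72979 × 0.95361 × 0.87810 = 0.61110
Parallel ([0.89235] and [0.61110]): 1 − (1 − 0.89235)(1 − 0.61110) = 0.958

0.958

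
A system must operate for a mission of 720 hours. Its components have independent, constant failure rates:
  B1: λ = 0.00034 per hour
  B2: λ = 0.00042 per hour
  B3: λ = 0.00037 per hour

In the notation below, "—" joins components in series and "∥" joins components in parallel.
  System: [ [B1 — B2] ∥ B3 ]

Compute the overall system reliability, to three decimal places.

R(B1) = exp(−0.00034 × 720) = 0.78286
R(B2) = exp(−0.00042 × 720) = 0.73904
R(B3) = exp(−0.00037 × 720) = 0.76613
Series (B1 and B2): 0.78286 × 0.73904 = 0.57856
Parallel ([0.57856] and B3): 1 − (1 − 0.57856)(1 − 0.76613) = 0.901

0.901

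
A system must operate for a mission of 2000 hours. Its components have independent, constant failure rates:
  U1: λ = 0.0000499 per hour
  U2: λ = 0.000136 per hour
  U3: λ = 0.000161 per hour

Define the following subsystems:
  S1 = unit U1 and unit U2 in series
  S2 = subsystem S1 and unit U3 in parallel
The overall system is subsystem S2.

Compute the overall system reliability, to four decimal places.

R(U1) = exp(−0.0000499 × 2000) = 0.905018
R(U2) = exp(−0.000136 × 2000) = 0.761854
R(U3) = exp(−0.000161 × 2000) = 0.724698
Series (U1 and U2): 0.905018 × 0.761854 = 0.689492
Parallel ([0.689492] and U3): 1 − (1 − 0.689492)(1 − 0.724698) = 0.9145

0.9145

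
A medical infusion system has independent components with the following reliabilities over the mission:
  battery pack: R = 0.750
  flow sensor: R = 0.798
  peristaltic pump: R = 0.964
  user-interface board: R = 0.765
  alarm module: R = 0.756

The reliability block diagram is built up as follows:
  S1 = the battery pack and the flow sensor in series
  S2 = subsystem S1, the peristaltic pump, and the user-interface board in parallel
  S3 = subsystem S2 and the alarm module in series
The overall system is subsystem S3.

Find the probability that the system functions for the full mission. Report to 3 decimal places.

Series (battery pack and flow sensor): 0.75000 × 0.79800 = 0.59850
Parallel ([0.59850], peristaltic pump, and user-interface board): 1 − (1 − 0.59850)(1 − 0.96400)(1 − 0.76500) = 0.99660
Series ([0.99660] and alarm module): 0.99660 × 0.75600 = 0.753

0.753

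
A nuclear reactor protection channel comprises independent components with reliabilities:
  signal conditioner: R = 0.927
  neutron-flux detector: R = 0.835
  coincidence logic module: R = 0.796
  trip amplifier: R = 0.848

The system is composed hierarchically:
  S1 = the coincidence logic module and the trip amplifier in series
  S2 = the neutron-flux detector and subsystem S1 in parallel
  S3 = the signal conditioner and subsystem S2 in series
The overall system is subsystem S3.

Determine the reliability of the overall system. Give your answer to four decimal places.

0.8773

Series (coincidence logic module and trip amplifier): 0.796000 × 0.848000 = 0.675008
Parallel (neutron-flux detector and [0.675008]): 1 − (1 − 0.835000)(1 − 0.675008) = 0.946376
Series (signal conditioner and [0.946376]): 0.927000 × 0.946376 = 0.8773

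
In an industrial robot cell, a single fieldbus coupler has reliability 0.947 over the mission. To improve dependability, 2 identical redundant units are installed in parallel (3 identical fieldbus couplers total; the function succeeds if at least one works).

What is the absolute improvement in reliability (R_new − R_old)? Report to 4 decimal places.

R_before = 0.947
R_after = 1 − (1 − 0.947)^3 = 0.9999
ΔR = 0.9999 − 0.947 = 0.0529

0.0529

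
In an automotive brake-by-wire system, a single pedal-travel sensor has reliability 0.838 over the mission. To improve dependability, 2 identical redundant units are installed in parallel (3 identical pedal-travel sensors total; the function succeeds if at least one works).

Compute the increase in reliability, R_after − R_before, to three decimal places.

R_before = 0.838
R_after = 1 − (1 − 0.838)^3 = 0.996
ΔR = 0.996 − 0.838 = 0.158

0.158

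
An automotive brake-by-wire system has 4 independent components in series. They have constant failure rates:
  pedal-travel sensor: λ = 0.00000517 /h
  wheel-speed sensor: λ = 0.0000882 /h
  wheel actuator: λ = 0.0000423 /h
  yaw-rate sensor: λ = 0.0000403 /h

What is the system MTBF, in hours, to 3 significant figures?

5680

Series of exponential components: λ_sys = Σ λ_i
λ_sys = 0.00000517 + 0.0000882 + 0.0000423 + 0.0000403 = 1.7597e-04 /h
MTBF = 1 / λ_sys = 5680 h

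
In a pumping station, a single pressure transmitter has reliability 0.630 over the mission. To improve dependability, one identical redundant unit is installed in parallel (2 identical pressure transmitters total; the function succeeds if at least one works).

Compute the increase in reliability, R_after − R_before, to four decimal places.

0.2331

R_before = 0.630
R_after = 1 − (1 − 0.630)^2 = 0.8631
ΔR = 0.8631 − 0.630 = 0.2331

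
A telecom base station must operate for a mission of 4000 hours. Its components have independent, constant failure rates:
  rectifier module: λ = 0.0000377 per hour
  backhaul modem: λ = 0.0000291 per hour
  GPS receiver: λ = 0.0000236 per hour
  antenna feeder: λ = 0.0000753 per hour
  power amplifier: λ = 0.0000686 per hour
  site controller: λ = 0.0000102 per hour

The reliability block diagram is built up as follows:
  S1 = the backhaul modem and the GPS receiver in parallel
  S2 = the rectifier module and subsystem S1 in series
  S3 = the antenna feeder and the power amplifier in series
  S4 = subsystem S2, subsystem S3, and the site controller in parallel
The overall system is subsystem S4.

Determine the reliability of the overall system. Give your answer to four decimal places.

0.9974

R(rectifier module) = exp(−0.0000377 × 4000) = 0.860020
R(backhaul modem) = exp(−0.0000291 × 4000) = 0.890119
R(GPS receiver) = exp(−0.0000236 × 4000) = 0.909919
R(antenna feeder) = exp(−0.0000753 × 4000) = 0.739930
R(power amplifier) = exp(−0.0000686 × 4000) = 0.760028
R(site controller) = exp(−0.0000102 × 4000) = 0.960021
Parallel (backhaul modem and GPS receiver): 1 − (1 − 0.890119)(1 − 0.909919) = 0.990102
Series (rectifier module and [0.990102]): 0.860020 × 0.990102 = 0.851508
Series (antenna feeder and power amplifier): 0.739930 × 0.760028 = 0.562368
Parallel ([0.851508], [0.562368], and site controller): 1 − (1 − 0.851508)(1 − 0.562368)(1 − 0.960021) = 0.9974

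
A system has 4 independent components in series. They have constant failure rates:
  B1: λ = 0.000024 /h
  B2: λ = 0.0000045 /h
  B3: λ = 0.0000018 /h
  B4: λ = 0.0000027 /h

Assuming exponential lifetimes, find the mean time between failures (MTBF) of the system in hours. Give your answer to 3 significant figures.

Series of exponential components: λ_sys = Σ λ_i
λ_sys = 0.000024 + 0.0000045 + 0.0000018 + 0.0000027 = 3.3000e-05 /h
MTBF = 1 / λ_sys = 30300 h

30300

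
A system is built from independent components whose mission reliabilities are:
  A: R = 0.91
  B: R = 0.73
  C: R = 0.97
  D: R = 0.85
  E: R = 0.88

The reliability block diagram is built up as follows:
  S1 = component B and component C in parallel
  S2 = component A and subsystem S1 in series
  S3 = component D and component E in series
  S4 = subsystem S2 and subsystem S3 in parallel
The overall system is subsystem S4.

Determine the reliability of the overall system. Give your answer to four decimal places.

Parallel (B and C): 1 − (1 − 0.730000)(1 − 0.970000) = 0.991900
Series (A and [0.991900]): 0.910000 × 0.991900 = 0.902629
Series (D and E): 0.850000 × 0.880000 = 0.748000
Parallel ([0.902629] and [0.748000]): 1 − (1 − 0.902629)(1 − 0.748000) = 0.9755

0.9755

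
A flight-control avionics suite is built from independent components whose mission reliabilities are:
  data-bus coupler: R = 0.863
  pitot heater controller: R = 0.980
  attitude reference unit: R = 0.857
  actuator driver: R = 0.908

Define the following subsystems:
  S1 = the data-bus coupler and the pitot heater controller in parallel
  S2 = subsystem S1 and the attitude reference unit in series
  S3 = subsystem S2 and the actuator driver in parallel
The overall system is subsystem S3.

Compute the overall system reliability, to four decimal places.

0.9866

Parallel (data-bus coupler and pitot heater controller): 1 − (1 − 0.863000)(1 − 0.980000) = 0.997260
Series ([0.997260] and attitude reference unit): 0.997260 × 0.857000 = 0.854652
Parallel ([0.854652] and actuator driver): 1 − (1 − 0.854652)(1 − 0.908000) = 0.9866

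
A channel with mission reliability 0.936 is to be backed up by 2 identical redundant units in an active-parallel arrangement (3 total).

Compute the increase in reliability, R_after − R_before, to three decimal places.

R_before = 0.936
R_after = 1 − (1 − 0.936)^3 = 1.000
ΔR = 1.000 − 0.936 = 0.064

0.064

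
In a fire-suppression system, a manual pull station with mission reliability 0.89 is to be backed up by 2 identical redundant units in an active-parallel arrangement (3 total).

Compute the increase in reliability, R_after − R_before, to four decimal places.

R_before = 0.89
R_after = 1 − (1 − 0.89)^3 = 0.9987
ΔR = 0.9987 − 0.89 = 0.1087

0.1087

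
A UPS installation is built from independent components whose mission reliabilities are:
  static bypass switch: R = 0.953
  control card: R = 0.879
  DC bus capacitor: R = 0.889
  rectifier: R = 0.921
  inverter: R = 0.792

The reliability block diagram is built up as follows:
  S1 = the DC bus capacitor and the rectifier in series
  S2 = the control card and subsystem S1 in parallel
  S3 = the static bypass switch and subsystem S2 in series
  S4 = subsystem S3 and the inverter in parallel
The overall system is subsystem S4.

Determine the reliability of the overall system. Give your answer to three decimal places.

Series (DC bus capacitor and rectifier): 0.88900 × 0.92100 = 0.81877
Parallel (control card and [0.81877]): 1 − (1 − 0.87900)(1 − 0.81877) = 0.97807
Series (static bypass switch and [0.97807]): 0.95300 × 0.97807 = 0.93210
Parallel ([0.93210] and inverter): 1 − (1 − 0.93210)(1 − 0.79200) = 0.986

0.986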